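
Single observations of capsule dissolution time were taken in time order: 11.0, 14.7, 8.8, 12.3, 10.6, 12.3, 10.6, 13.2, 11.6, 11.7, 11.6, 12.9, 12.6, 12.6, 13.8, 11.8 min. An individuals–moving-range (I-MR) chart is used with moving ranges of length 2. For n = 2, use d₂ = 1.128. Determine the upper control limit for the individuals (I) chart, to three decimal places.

X̄ = (11.0 + 14.7 + 8.8 + 12.3 + 10.6 + 12.3 + 10.6 + 13.2 + 11.6 + 11.7 + 11.6 + 12.9 + 12.6 + 12.6 + 13.8 + 11.8) / 16 = 12.0062
Moving ranges: 3.7, 5.9, 3.5, 1.7, 1.7, 1.7, 2.6, 1.6, 0.1, 0.1, 1.3, 0.3, 0.0, 1.2, 2.0; M̄R̄ = 27.4000 / 15 = 1.8267
UCL = X̄ + 3·M̄R̄/d₂ = 12.0062 + 3 × 1.8267 / 1.128 = 16.8644

16.864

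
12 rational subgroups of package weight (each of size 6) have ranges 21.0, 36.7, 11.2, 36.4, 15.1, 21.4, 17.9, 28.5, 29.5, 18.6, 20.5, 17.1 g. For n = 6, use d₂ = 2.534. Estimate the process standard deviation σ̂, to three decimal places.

9.007

R̄ = (21.0 + 36.7 + 11.2 + 36.4 + 15.1 + 21.4 + 17.9 + 28.5 + 29.5 + 18.6 + 20.5 + 17.1) / 12 = 22.8250
σ̂ = R̄ / d₂ = 22.8250 / 2.534 = 9.0075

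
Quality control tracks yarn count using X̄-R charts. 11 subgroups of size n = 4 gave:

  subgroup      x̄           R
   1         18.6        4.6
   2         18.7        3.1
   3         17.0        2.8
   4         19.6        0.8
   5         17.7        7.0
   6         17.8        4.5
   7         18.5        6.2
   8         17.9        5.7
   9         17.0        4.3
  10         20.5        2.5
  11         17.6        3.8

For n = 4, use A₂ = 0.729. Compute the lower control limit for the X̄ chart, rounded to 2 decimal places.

15.26

X̄̄ = (18.6 + 18.7 + 17.0 + 19.6 + 17.7 + 17.8 + 18.5 + 17.9 + 17.0 + 20.5 + 17.6) / 11 = 200.9000 / 11 = 18.2636
R̄ = (4.6 + 3.1 + 2.8 + 0.8 + 7.0 + 4.5 + 6.2 + 5.7 + 4.3 + 2.5 + 3.8) / 11 = 45.3000 / 11 = 4.1182
LCL = X̄̄ − A₂·R̄ = 18.2636 − 0.729 × 4.1182 = 15.2615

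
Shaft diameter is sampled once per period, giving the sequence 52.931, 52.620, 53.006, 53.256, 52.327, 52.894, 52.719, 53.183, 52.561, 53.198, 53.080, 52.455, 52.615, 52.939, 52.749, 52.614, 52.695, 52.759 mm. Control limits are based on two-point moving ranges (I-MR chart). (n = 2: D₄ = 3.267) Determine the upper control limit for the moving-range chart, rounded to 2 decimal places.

1.16

Moving ranges: 0.311, 0.386, 0.250, 0.929, 0.567, 0.175, 0.464, 0.622, 0.637, 0.118, 0.625, 0.160, 0.324, 0.190, 0.135, 0.081, 0.064; M̄R̄ = 6.0380 / 17 = 0.3552
UCL_MR = D₄·M̄R̄ = 3.267 × 0.3552 = 1.1604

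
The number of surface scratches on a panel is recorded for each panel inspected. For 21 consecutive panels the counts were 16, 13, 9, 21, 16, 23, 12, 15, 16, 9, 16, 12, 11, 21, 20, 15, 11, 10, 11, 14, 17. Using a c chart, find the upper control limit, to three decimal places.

c̄ = (16 + 13 + 9 + 21 + 16 + 23 + 12 + 15 + 16 + 9 + 16 + 12 + 11 + 21 + 20 + 15 + 11 + 10 + 11 + 14 + 17) / 21 = 308 / 21 = 14.6667
UCL = c̄ + 3√c̄ = 14.6667 + 3 × √14.6667 = 14.6667 + 3 × 3.8297 = 26.1558

26.156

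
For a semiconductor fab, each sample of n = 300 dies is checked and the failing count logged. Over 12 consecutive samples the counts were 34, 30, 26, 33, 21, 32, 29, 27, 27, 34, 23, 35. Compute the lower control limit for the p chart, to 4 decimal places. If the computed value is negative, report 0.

p̄ = Σdᵢ / (k·n) = 351 / (12 × 300) = 0.09750
LCL = p̄ − 3·√(p̄(1−p̄)/n) = 0.09750 − 3 × 0.01713 = 0.04612

0.0461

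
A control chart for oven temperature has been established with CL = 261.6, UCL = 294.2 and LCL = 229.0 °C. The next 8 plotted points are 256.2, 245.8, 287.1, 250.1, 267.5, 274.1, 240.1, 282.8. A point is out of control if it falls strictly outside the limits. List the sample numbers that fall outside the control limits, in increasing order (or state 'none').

All 8 points lie within [229.0, 294.2].

none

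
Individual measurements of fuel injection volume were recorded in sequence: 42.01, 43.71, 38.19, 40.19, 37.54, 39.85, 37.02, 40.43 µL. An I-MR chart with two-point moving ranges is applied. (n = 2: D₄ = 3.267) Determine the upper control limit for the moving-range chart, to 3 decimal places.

Moving ranges: 1.70, 5.52, 2.00, 2.65, 2.31, 2.83, 3.41; M̄R̄ = 20.4200 / 7 = 2.9171
UCL_MR = D₄·M̄R̄ = 3.267 × 2.9171 = 9.5303

9.530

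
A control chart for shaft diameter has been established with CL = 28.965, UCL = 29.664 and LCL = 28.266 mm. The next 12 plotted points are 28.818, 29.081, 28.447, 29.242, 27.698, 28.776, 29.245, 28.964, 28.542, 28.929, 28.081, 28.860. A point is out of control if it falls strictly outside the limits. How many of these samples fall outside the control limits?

2

Compare each point to [28.266, 29.664]: sample 5 = 27.698 < LCL; sample 11 = 28.081 < LCL.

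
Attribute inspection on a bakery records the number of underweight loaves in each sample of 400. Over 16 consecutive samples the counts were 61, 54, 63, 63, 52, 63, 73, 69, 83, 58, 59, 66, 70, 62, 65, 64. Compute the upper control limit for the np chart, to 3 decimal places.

86.068

p̄ = Σdᵢ / (k·n) = 1025 / (16 × 400) = 0.16016
UCL = np̄ + 3·√(np̄(1−p̄)) = 64.0625 + 3 × √(64.0625×0.83984) = 64.0625 + 3 × 7.3350 = 86.0676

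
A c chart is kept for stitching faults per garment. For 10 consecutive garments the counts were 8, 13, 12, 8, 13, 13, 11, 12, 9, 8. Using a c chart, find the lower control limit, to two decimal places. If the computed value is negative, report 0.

c̄ = (8 + 13 + 12 + 8 + 13 + 13 + 11 + 12 + 9 + 8) / 10 = 107 / 10 = 10.7000
LCL = c̄ − 3√c̄ = 10.7000 − 3 × 3.2711 = 0.8867

0.89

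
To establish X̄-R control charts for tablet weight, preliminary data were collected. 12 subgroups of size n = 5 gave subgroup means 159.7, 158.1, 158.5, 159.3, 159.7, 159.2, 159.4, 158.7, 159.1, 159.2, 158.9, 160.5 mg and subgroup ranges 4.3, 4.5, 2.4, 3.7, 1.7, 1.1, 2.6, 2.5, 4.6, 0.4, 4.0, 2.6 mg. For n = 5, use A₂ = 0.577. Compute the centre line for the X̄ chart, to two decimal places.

159.19

X̄̄ = (159.7 + 158.1 + 158.5 + 159.3 + 159.7 + 159.2 + 159.4 + 158.7 + 159.1 + 159.2 + 158.9 + 160.5) / 12 = 1910.3000 / 12 = 159.1917
CL = X̄̄ = 159.1917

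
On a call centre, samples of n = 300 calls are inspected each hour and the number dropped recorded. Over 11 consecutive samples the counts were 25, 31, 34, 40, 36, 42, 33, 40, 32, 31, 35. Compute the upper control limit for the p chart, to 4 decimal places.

p̄ = Σdᵢ / (k·n) = 379 / (11 × 300) = 0.11485
UCL = p̄ + 3·√(p̄(1−p̄)/n) = 0.11485 + 3 × √(0.11485×0.88515/300) = 0.11485 + 3 × 0.01841 = 0.17007

0.1701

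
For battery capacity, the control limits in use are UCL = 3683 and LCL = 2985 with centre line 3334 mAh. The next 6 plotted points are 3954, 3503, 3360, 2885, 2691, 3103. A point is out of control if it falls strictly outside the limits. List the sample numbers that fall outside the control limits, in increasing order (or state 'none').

1, 4, 5

Compare each point to [2985, 3683]: sample 1 = 3954 > UCL; sample 4 = 2885 < LCL; sample 5 = 2691 < LCL.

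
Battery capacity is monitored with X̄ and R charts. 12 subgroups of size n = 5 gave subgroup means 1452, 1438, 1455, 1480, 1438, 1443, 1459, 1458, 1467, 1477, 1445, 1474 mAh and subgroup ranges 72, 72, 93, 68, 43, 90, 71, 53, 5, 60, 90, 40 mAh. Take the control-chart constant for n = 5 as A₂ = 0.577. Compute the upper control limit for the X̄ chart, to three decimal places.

1493.566

X̄̄ = (1452 + 1438 + 1455 + 1480 + 1438 + 1443 + 1459 + 1458 + 1467 + 1477 + 1445 + 1474) / 12 = 17486.0000 / 12 = 1457.1667
R̄ = (72 + 72 + 93 + 68 + 43 + 90 + 71 + 53 + 5 + 60 + 90 + 40) / 12 = 757.0000 / 12 = 63.0833
UCL = X̄̄ + A₂·R̄ = 1457.1667 + 0.577 × 63.0833 = 1493.5657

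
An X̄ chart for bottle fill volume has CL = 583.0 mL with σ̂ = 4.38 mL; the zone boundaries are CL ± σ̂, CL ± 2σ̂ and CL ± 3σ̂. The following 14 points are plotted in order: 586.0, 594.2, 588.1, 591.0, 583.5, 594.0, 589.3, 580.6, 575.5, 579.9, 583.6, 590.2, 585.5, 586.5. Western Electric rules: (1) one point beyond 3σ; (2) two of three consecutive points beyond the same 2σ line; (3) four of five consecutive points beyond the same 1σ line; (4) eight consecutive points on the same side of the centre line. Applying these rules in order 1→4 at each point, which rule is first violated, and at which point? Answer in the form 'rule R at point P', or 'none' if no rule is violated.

Zone of each point (C = within 1σ̂, B = 1σ̂–2σ̂, A = 2σ̂–3σ̂, * = beyond 3σ̂; sign = side of CL): 1:+C, 2:+A, 3:+B, 4:+B, 5:+C, 6:+A, 7:+B, 8:-C, 9:-B, 10:-C, 11:+C, 12:+B, 13:+C, 14:+C
Rule 3 (four of five consecutive points beyond the same 1σ limit) is satisfied at point 6.

rule 3 at point 6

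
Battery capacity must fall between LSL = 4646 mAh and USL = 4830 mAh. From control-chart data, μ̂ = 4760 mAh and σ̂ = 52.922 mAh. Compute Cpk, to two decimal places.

Cpu = (USL − μ̂) / (3σ̂) = (4830 − 4760) / (3 × 52.922) = 0.4409; Cpl = (μ̂ − LSL) / (3σ̂) = (4760 − 4646) / (3 × 52.922) = 0.7180; Cpk = min(Cpu, Cpl) = 0.4409

0.44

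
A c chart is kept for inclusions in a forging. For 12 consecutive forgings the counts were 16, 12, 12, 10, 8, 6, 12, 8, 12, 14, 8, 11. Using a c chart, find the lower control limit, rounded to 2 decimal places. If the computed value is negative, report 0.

0.91

c̄ = (16 + 12 + 12 + 10 + 8 + 6 + 12 + 8 + 12 + 14 + 8 + 11) / 12 = 129 / 12 = 10.7500
LCL = c̄ − 3√c̄ = 10.7500 − 3 × 3.2787 = 0.9138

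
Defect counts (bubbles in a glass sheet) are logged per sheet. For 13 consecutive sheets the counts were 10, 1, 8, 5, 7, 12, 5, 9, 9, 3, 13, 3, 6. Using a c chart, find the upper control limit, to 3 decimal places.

c̄ = (10 + 1 + 8 + 5 + 7 + 12 + 5 + 9 + 9 + 3 + 13 + 3 + 6) / 13 = 91 / 13 = 7.0000
UCL = c̄ + 3√c̄ = 7.0000 + 3 × √7.0000 = 7.0000 + 3 × 2.6458 = 14.9373

14.937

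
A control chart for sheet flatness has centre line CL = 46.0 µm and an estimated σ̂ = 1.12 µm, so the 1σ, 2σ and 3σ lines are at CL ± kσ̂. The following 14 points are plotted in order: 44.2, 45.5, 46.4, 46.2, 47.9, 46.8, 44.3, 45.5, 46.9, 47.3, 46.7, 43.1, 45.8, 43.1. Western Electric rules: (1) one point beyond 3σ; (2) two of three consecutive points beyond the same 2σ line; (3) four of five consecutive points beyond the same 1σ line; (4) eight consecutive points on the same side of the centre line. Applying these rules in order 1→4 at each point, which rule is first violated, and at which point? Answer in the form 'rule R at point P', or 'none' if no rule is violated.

rule 2 at point 14

Zone of each point (C = within 1σ̂, B = 1σ̂–2σ̂, A = 2σ̂–3σ̂, * = beyond 3σ̂; sign = side of CL): 1:-B, 2:-C, 3:+C, 4:+C, 5:+B, 6:+C, 7:-B, 8:-C, 9:+C, 10:+B, 11:+C, 12:-A, 13:-C, 14:-A
Rule 2 (two of three consecutive points beyond the same 2σ limit) is satisfied at point 14.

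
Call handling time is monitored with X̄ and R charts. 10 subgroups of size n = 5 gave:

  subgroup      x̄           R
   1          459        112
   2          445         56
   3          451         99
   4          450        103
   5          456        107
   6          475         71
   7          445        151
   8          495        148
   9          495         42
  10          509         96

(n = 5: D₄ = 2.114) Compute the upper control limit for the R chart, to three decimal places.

208.229

R̄ = (112 + 56 + 99 + 103 + 107 + 71 + 151 + 148 + 42 + 96) / 10 = 985.0000 / 10 = 98.5000
UCL_R = D₄·R̄ = 2.114 × 98.5000 = 208.2290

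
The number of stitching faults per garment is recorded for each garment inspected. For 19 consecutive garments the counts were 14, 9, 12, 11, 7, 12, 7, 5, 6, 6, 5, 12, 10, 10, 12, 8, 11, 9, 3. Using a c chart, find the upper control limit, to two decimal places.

17.84

c̄ = (14 + 9 + 12 + 11 + 7 + 12 + 7 + 5 + 6 + 6 + 5 + 12 + 10 + 10 + 12 + 8 + 11 + 9 + 3) / 19 = 169 / 19 = 8.8947
UCL = c̄ + 3√c̄ = 8.8947 + 3 × √8.8947 = 8.8947 + 3 × 2.9824 = 17.8420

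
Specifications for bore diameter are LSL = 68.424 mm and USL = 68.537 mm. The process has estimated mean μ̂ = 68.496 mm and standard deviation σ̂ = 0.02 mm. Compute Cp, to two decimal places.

Cp = (USL − LSL) / (6σ̂) = (68.537 − 68.424) / (6 × 0.02) = 0.1130 / 0.1200 = 0.9417

0.94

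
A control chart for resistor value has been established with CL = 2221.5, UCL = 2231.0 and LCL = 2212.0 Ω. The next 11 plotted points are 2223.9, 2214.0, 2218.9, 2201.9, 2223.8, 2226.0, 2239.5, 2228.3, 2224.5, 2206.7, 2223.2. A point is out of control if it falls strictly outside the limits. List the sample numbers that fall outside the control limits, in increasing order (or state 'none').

Compare each point to [2212.0, 2231.0]: sample 4 = 2201.9 < LCL; sample 7 = 2239.5 > UCL; sample 10 = 2206.7 < LCL.

4, 7, 10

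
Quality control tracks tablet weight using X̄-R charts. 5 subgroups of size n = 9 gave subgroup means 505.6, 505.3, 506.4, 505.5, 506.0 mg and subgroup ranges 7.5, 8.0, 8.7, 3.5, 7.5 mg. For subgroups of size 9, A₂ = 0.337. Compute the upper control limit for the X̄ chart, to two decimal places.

508.13

X̄̄ = (505.6 + 505.3 + 506.4 + 505.5 + 506.0) / 5 = 2528.8000 / 5 = 505.7600
R̄ = (7.5 + 8.0 + 8.7 + 3.5 + 7.5) / 5 = 35.2000 / 5 = 7.0400
UCL = X̄̄ + A₂·R̄ = 505.7600 + 0.337 × 7.0400 = 508.1325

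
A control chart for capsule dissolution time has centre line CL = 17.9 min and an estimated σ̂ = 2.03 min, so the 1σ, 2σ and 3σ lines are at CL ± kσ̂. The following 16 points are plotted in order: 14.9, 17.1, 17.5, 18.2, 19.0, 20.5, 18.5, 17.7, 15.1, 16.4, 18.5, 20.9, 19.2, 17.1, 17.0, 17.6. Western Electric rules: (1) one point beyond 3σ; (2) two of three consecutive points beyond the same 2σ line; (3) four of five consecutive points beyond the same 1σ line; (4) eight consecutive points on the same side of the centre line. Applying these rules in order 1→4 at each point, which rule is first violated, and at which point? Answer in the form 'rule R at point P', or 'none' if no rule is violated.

Zone of each point (C = within 1σ̂, B = 1σ̂–2σ̂, A = 2σ̂–3σ̂, * = beyond 3σ̂; sign = side of CL): 1:-B, 2:-C, 3:-C, 4:+C, 5:+C, 6:+B, 7:+C, 8:-C, 9:-B, 10:-C, 11:+C, 12:+B, 13:+C, 14:-C, 15:-C, 16:-C
No rule fires across all 16 points.

none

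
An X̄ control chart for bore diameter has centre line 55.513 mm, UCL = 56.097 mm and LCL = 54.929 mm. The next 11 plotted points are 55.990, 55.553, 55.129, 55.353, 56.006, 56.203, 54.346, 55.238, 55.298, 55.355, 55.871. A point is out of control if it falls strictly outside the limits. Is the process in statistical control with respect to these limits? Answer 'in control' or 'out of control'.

Compare each point to [54.929, 56.097]: sample 6 = 56.203 > UCL; sample 7 = 54.346 < LCL.

out of control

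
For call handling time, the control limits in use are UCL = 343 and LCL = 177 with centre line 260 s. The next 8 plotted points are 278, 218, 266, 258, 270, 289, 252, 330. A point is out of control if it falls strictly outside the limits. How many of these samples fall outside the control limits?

All 8 points lie within [177, 343].

0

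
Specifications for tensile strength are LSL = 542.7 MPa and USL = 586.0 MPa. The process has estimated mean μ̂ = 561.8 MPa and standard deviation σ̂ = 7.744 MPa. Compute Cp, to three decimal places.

0.932

Cp = (USL − LSL) / (6σ̂) = (586.0 − 542.7) / (6 × 7.744) = 43.3000 / 46.4640 = 0.9319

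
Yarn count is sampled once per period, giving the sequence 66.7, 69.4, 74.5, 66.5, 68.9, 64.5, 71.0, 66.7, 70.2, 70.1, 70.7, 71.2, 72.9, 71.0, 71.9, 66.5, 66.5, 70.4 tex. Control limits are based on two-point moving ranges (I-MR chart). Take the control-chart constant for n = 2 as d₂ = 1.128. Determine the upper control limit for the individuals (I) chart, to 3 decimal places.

X̄ = (66.7 + 69.4 + 74.5 + 66.5 + 68.9 + 64.5 + 71.0 + 66.7 + 70.2 + 70.1 + 70.7 + 71.2 + 72.9 + 71.0 + 71.9 + 66.5 + 66.5 + 70.4) / 18 = 69.4222
Moving ranges: 2.7, 5.1, 8.0, 2.4, 4.4, 6.5, 4.3, 3.5, 0.1, 0.6, 0.5, 1.7, 1.9, 0.9, 5.4, 0.0, 3.9; M̄R̄ = 51.9000 / 17 = 3.0529
UCL = X̄ + 3·M̄R̄/d₂ = 69.4222 + 3 × 3.0529 / 1.128 = 77.5417

77.542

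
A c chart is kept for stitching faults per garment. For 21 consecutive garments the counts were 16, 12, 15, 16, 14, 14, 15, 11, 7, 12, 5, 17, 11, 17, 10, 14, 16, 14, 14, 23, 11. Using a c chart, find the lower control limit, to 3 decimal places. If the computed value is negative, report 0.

2.491

c̄ = (16 + 12 + 15 + 16 + 14 + 14 + 15 + 11 + 7 + 12 + 5 + 17 + 11 + 17 + 10 + 14 + 16 + 14 + 14 + 23 + 11) / 21 = 284 / 21 = 13.5238
LCL = c̄ − 3√c̄ = 13.5238 − 3 × 3.6775 = 2.4914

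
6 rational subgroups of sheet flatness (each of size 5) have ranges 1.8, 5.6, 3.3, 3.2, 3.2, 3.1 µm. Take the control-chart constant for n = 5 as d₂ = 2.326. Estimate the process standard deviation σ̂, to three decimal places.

1.447

R̄ = (1.8 + 5.6 + 3.3 + 3.2 + 3.2 + 3.1) / 6 = 3.3667
σ̂ = R̄ / d₂ = 3.3667 / 2.326 = 1.4474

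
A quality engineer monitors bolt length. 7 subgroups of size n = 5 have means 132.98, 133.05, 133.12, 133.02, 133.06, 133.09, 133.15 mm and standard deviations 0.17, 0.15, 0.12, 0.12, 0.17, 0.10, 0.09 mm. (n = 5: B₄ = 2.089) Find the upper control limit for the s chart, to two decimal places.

s̄ = (0.17 + 0.15 + 0.12 + 0.12 + 0.17 + 0.10 + 0.09) / 7 = 0.1314
UCL_s = B₄·s̄ = 2.089 × 0.1314 = 0.2746

0.27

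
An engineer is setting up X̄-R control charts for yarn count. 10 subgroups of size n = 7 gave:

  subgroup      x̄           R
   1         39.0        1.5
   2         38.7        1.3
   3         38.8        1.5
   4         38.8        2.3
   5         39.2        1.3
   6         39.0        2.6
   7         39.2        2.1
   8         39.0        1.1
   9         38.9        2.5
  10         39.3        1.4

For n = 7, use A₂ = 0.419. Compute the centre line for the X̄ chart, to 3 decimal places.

38.990

X̄̄ = (39.0 + 38.7 + 38.8 + 38.8 + 39.2 + 39.0 + 39.2 + 39.0 + 38.9 + 39.3) / 10 = 389.9000 / 10 = 38.9900
CL = X̄̄ = 38.9900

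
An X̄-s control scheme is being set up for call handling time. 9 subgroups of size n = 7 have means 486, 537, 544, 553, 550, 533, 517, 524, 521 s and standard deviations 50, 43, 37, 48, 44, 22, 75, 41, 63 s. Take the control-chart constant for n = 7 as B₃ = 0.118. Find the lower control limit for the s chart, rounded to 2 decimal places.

5.55

s̄ = (50 + 43 + 37 + 48 + 44 + 22 + 75 + 41 + 63) / 9 = 47.0000
LCL_s = B₃·s̄ = 0.118 × 47.0000 = 5.5460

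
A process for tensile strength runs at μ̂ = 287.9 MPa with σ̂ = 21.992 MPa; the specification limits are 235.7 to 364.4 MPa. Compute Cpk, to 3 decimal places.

0.791

Cpu = (USL − μ̂) / (3σ̂) = (364.4 − 287.9) / (3 × 21.992) = 1.1595; Cpl = (μ̂ − LSL) / (3σ̂) = (287.9 − 235.7) / (3 × 21.992) = 0.7912; Cpk = min(Cpu, Cpl) = 0.7912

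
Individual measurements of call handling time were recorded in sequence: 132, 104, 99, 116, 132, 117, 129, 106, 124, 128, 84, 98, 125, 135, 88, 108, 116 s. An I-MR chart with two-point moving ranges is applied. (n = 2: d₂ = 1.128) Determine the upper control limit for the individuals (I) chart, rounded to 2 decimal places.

X̄ = (132 + 104 + 99 + 116 + 132 + 117 + 129 + 106 + 124 + 128 + 84 + 98 + 125 + 135 + 88 + 108 + 116) / 17 = 114.1765
Moving ranges: 28, 5, 17, 16, 15, 12, 23, 18, 4, 44, 14, 27, 10, 47, 20, 8; M̄R̄ = 308.0000 / 16 = 19.2500
UCL = X̄ + 3·M̄R̄/d₂ = 114.1765 + 3 × 19.2500 / 1.128 = 165.3733

165.37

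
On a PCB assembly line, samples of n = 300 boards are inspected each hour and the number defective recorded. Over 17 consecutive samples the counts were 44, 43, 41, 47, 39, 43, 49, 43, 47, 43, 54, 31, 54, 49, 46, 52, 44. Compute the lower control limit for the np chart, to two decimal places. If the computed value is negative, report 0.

p̄ = Σdᵢ / (k·n) = 769 / (17 × 300) = 0.15078
LCL = np̄ − 3·√(np̄(1−p̄)) = 45.2353 − 3 × 6.1979 = 26.6415

26.64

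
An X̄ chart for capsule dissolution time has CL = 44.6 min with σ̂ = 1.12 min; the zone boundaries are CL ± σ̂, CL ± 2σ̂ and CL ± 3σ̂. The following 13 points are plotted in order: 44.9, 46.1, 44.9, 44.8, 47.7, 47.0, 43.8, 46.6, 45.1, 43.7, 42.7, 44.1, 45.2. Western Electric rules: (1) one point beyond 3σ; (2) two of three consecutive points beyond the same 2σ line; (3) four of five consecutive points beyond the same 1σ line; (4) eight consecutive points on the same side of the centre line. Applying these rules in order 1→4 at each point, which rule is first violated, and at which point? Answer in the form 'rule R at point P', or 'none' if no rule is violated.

rule 2 at point 6

Zone of each point (C = within 1σ̂, B = 1σ̂–2σ̂, A = 2σ̂–3σ̂, * = beyond 3σ̂; sign = side of CL): 1:+C, 2:+B, 3:+C, 4:+C, 5:+A, 6:+A, 7:-C, 8:+B, 9:+C, 10:-C, 11:-B, 12:-C, 13:+C
Rule 2 (two of three consecutive points beyond the same 2σ limit) is satisfied at point 6.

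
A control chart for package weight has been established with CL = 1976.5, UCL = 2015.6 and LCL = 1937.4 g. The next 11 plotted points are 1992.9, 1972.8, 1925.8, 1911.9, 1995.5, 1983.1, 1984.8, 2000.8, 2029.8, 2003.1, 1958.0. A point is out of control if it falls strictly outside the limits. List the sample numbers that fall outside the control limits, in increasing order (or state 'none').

3, 4, 9

Compare each point to [1937.4, 2015.6]: sample 3 = 1925.8 < LCL; sample 4 = 1911.9 < LCL; sample 9 = 2029.8 > UCL.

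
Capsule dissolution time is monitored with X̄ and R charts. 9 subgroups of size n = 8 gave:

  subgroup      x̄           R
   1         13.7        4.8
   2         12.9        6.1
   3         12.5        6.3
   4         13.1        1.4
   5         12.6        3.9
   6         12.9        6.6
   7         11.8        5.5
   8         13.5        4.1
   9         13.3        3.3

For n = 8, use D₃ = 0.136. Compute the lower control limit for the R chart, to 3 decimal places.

R̄ = (4.8 + 6.1 + 6.3 + 1.4 + 3.9 + 6.6 + 5.5 + 4.1 + 3.3) / 9 = 42.0000 / 9 = 4.6667
LCL_R = D₃·R̄ = 0.136 × 4.6667 = 0.6347

0.635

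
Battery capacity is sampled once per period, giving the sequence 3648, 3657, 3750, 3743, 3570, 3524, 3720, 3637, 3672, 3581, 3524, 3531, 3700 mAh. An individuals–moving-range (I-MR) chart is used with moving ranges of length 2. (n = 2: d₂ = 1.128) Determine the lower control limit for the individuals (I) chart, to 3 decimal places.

X̄ = (3648 + 3657 + 3750 + 3743 + 3570 + 3524 + 3720 + 3637 + 3672 + 3581 + 3524 + 3531 + 3700) / 13 = 3635.1538
Moving ranges: 9, 93, 7, 173, 46, 196, 83, 35, 91, 57, 7, 169; M̄R̄ = 966.0000 / 12 = 80.5000
LCL = X̄ − 3·M̄R̄/d₂ = 3635.1538 − 3 × 80.5000 / 1.128 = 3421.0581

3421.058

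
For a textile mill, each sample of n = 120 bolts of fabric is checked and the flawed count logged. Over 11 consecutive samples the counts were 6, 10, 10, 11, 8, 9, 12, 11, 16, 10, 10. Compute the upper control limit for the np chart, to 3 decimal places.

p̄ = Σdᵢ / (k·n) = 113 / (11 × 120) = 0.08561
UCL = np̄ + 3·√(np̄(1−p̄)) = 10.2727 + 3 × √(10.2727×0.91439) = 10.2727 + 3 × 3.0649 = 19.4673

19.467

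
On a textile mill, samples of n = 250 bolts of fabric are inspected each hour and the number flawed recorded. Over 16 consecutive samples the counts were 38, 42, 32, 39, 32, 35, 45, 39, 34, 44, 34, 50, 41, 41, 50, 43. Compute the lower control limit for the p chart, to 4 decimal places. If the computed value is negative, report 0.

0.0902

p̄ = Σdᵢ / (k·n) = 639 / (16 × 250) = 0.15975
LCL = p̄ − 3·√(p̄(1−p̄)/n) = 0.15975 − 3 × 0.02317 = 0.09024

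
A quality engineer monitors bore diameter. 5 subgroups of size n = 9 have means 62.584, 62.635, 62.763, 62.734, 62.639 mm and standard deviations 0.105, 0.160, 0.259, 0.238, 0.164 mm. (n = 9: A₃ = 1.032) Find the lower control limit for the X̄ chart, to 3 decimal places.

62.480

X̄̄ = (62.584 + 62.635 + 62.763 + 62.734 + 62.639) / 5 = 62.6710
s̄ = (0.105 + 0.160 + 0.259 + 0.238 + 0.164) / 5 = 0.1852
LCL = X̄̄ − A₃·s̄ = 62.6710 − 1.032 × 0.1852 = 62.4799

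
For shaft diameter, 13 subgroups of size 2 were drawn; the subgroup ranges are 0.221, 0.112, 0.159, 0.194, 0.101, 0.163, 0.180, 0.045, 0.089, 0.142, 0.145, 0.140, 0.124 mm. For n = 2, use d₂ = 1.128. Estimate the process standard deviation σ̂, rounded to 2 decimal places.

R̄ = (0.221 + 0.112 + 0.159 + 0.194 + 0.101 + 0.163 + 0.180 + 0.045 + 0.089 + 0.142 + 0.145 + 0.140 + 0.124) / 13 = 0.1396
σ̂ = R̄ / d₂ = 0.1396 / 1.128 = 0.1238

0.12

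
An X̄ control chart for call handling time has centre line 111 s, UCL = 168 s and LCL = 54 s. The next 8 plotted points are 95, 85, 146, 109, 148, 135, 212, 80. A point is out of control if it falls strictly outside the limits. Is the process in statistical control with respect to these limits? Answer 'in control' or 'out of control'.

Compare each point to [54, 168]: sample 7 = 212 > UCL.

out of control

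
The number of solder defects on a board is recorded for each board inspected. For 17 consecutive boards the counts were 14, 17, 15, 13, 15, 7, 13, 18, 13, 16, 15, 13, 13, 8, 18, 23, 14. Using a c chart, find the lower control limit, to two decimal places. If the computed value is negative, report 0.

c̄ = (14 + 17 + 15 + 13 + 15 + 7 + 13 + 18 + 13 + 16 + 15 + 13 + 13 + 8 + 18 + 23 + 14) / 17 = 245 / 17 = 14.4118
LCL = c̄ − 3√c̄ = 14.4118 − 3 × 3.7963 = 3.0229

3.02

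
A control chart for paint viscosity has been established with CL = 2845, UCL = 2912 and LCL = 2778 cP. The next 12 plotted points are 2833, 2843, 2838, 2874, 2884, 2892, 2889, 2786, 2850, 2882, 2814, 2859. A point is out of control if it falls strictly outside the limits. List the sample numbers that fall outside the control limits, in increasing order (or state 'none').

All 12 points lie within [2778, 2912].

none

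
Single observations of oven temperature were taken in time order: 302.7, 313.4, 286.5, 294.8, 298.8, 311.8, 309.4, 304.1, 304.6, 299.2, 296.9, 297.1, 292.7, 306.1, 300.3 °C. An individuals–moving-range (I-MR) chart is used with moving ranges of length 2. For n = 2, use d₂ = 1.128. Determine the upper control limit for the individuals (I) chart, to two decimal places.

320.72

X̄ = (302.7 + 313.4 + 286.5 + 294.8 + 298.8 + 311.8 + 309.4 + 304.1 + 304.6 + 299.2 + 296.9 + 297.1 + 292.7 + 306.1 + 300.3) / 15 = 301.2267
Moving ranges: 10.7, 26.9, 8.3, 4.0, 13.0, 2.4, 5.3, 0.5, 5.4, 2.3, 0.2, 4.4, 13.4, 5.8; M̄R̄ = 102.6000 / 14 = 7.3286
UCL = X̄ + 3·M̄R̄/d₂ = 301.2267 + 3 × 7.3286 / 1.128 = 320.7175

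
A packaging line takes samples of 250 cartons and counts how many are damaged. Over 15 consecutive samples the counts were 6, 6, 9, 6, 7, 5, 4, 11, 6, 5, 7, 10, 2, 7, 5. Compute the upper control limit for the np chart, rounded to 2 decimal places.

13.89

p̄ = Σdᵢ / (k·n) = 96 / (15 × 250) = 0.02560
UCL = np̄ + 3·√(np̄(1−p̄)) = 6.4000 + 3 × √(6.4000×0.97440) = 6.4000 + 3 × 2.4972 = 13.8917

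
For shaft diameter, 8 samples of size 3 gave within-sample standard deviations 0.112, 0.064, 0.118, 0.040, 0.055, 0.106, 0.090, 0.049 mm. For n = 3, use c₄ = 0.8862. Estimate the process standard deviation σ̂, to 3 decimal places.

0.089

s̄ = (0.112 + 0.064 + 0.118 + 0.040 + 0.055 + 0.106 + 0.090 + 0.049) / 8 = 0.0793
σ̂ = s̄ / c₄ = 0.0793 / 0.8862 = 0.0894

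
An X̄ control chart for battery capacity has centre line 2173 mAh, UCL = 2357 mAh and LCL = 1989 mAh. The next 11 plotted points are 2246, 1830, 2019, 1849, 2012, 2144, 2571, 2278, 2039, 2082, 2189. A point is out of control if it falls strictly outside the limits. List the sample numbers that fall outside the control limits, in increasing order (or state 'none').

Compare each point to [1989, 2357]: sample 2 = 1830 < LCL; sample 4 = 1849 < LCL; sample 7 = 2571 > UCL.

2, 4, 7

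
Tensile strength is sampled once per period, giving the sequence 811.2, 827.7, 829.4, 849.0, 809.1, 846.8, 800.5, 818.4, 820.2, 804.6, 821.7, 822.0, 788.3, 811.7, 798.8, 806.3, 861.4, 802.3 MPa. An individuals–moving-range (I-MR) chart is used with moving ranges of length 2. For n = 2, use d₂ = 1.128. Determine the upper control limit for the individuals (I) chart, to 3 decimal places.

X̄ = (811.2 + 827.7 + 829.4 + 849.0 + 809.1 + 846.8 + 800.5 + 818.4 + 820.2 + 804.6 + 821.7 + 822.0 + 788.3 + 811.7 + 798.8 + 806.3 + 861.4 + 802.3) / 18 = 818.3000
Moving ranges: 16.5, 1.7, 19.6, 39.9, 37.7, 46.3, 17.9, 1.8, 15.6, 17.1, 0.3, 33.7, 23.4, 12.9, 7.5, 55.1, 59.1; M̄R̄ = 406.1000 / 17 = 23.8882
UCL = X̄ + 3·M̄R̄/d₂ = 818.3000 + 3 × 23.8882 / 1.128 = 881.8325

881.833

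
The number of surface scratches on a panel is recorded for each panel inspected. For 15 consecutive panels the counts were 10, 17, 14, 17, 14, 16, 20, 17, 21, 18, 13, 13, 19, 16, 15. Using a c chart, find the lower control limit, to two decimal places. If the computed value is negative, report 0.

4.00

c̄ = (10 + 17 + 14 + 17 + 14 + 16 + 20 + 17 + 21 + 18 + 13 + 13 + 19 + 16 + 15) / 15 = 240 / 15 = 16.0000
LCL = c̄ − 3√c̄ = 16.0000 − 3 × 4.0000 = 4.0000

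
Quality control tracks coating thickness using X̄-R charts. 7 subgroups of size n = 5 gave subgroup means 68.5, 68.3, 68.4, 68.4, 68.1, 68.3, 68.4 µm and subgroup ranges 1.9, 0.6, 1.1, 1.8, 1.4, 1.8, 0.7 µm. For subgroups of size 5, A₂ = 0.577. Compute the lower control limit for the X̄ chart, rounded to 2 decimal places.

X̄̄ = (68.5 + 68.3 + 68.4 + 68.4 + 68.1 + 68.3 + 68.4) / 7 = 478.4000 / 7 = 68.3429
R̄ = (1.9 + 0.6 + 1.1 + 1.8 + 1.4 + 1.8 + 0.7) / 7 = 9.3000 / 7 = 1.3286
LCL = X̄̄ − A₂·R̄ = 68.3429 − 0.577 × 1.3286 = 67.5763

67.58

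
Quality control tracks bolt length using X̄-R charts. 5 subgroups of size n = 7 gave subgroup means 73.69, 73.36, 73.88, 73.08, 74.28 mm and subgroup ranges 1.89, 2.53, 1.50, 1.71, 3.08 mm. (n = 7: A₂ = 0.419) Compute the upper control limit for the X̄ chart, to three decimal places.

X̄̄ = (73.69 + 73.36 + 73.88 + 73.08 + 74.28) / 5 = 368.2900 / 5 = 73.6580
R̄ = (1.89 + 2.53 + 1.50 + 1.71 + 3.08) / 5 = 10.7100 / 5 = 2.1420
UCL = X̄̄ + A₂·R̄ = 73.6580 + 0.419 × 2.1420 = 74.5555

74.555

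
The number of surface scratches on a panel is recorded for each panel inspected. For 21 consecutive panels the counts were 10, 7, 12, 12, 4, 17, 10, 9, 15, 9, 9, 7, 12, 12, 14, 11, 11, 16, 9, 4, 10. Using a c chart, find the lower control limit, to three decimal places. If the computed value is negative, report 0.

c̄ = (10 + 7 + 12 + 12 + 4 + 17 + 10 + 9 + 15 + 9 + 9 + 7 + 12 + 12 + 14 + 11 + 11 + 16 + 9 + 4 + 10) / 21 = 220 / 21 = 10.4762
LCL = c̄ − 3√c̄ = 10.4762 − 3 × 3.2367 = 0.7661

0.766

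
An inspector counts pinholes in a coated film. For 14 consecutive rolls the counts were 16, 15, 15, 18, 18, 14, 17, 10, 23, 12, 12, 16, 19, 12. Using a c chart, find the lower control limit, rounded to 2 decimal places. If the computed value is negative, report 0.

c̄ = (16 + 15 + 15 + 18 + 18 + 14 + 17 + 10 + 23 + 12 + 12 + 16 + 19 + 12) / 14 = 217 / 14 = 15.5000
LCL = c̄ − 3√c̄ = 15.5000 − 3 × 3.9370 = 3.6890

3.69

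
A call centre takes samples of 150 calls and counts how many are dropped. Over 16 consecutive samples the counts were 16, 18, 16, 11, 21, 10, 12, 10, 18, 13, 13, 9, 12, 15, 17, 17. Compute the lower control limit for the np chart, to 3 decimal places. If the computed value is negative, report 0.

p̄ = Σdᵢ / (k·n) = 228 / (16 × 150) = 0.09500
LCL = np̄ − 3·√(np̄(1−p̄)) = 14.2500 − 3 × 3.5911 = 3.4766

3.477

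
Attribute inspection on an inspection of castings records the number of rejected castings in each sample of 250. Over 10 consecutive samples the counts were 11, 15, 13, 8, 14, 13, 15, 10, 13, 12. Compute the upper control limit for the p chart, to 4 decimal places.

p̄ = Σdᵢ / (k·n) = 124 / (10 × 250) = 0.04960
UCL = p̄ + 3·√(p̄(1−p̄)/n) = 0.04960 + 3 × √(0.04960×0.95040/250) = 0.04960 + 3 × 0.01373 = 0.09080

0.0908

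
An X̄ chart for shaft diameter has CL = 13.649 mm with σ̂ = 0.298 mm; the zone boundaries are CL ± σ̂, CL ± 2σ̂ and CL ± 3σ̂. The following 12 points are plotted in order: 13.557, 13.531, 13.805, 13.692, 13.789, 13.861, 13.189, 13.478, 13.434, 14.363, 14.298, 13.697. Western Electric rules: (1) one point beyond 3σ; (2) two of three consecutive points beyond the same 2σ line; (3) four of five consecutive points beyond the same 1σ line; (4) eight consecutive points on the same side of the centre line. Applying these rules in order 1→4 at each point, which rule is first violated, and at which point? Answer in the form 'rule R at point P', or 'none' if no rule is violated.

Zone of each point (C = within 1σ̂, B = 1σ̂–2σ̂, A = 2σ̂–3σ̂, * = beyond 3σ̂; sign = side of CL): 1:-C, 2:-C, 3:+C, 4:+C, 5:+C, 6:+C, 7:-B, 8:-C, 9:-C, 10:+A, 11:+A, 12:+C
Rule 2 (two of three consecutive points beyond the same 2σ limit) is satisfied at point 11.

rule 2 at point 11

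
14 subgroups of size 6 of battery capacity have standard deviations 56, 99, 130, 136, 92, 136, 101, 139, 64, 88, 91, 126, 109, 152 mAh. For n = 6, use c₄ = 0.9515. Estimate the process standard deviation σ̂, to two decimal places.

114.03

s̄ = (56 + 99 + 130 + 136 + 92 + 136 + 101 + 139 + 64 + 88 + 91 + 126 + 109 + 152) / 14 = 108.5000
σ̂ = s̄ / c₄ = 108.5000 / 0.9515 = 114.0305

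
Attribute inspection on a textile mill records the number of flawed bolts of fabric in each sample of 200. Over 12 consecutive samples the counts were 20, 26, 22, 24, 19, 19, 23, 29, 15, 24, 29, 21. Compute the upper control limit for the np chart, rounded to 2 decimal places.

p̄ = Σdᵢ / (k·n) = 271 / (12 × 200) = 0.11292
UCL = np̄ + 3·√(np̄(1−p̄)) = 22.5833 + 3 × √(22.5833×0.88708) = 22.5833 + 3 × 4.4759 = 36.0109

36.01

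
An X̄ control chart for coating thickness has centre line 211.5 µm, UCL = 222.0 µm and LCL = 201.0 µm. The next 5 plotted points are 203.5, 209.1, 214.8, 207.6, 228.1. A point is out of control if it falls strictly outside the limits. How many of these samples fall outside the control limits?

Compare each point to [201.0, 222.0]: sample 5 = 228.1 > UCL.

1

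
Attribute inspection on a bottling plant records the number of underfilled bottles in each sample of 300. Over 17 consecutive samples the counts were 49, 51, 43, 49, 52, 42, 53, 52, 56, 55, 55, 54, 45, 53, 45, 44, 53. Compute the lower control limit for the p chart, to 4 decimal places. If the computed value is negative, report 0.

0.1023

p̄ = Σdᵢ / (k·n) = 851 / (17 × 300) = 0.16686
LCL = p̄ − 3·√(p̄(1−p̄)/n) = 0.16686 − 3 × 0.02153 = 0.10228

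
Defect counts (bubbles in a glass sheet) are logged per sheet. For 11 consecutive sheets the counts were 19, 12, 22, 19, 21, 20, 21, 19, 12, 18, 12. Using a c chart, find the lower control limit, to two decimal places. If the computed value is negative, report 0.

c̄ = (19 + 12 + 22 + 19 + 21 + 20 + 21 + 19 + 12 + 18 + 12) / 11 = 195 / 11 = 17.7273
LCL = c̄ − 3√c̄ = 17.7273 − 3 × 4.2104 = 5.0961

5.10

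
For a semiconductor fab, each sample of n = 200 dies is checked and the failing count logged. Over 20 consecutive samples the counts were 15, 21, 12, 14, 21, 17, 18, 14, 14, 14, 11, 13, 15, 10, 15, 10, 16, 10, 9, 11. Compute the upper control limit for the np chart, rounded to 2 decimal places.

p̄ = Σdᵢ / (k·n) = 280 / (20 × 200) = 0.07000
UCL = np̄ + 3·√(np̄(1−p̄)) = 14.0000 + 3 × √(14.0000×0.93000) = 14.0000 + 3 × 3.6083 = 24.8250

24.82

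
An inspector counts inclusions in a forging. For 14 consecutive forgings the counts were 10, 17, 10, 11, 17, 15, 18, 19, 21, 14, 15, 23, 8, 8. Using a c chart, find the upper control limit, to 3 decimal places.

26.222

c̄ = (10 + 17 + 10 + 11 + 17 + 15 + 18 + 19 + 21 + 14 + 15 + 23 + 8 + 8) / 14 = 206 / 14 = 14.7143
UCL = c̄ + 3√c̄ = 14.7143 + 3 × √14.7143 = 14.7143 + 3 × 3.8359 = 26.2220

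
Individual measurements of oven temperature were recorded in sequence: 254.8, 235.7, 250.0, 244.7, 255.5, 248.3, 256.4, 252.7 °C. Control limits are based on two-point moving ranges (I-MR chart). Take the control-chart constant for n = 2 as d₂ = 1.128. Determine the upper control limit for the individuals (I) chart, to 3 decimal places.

275.788

X̄ = (254.8 + 235.7 + 250.0 + 244.7 + 255.5 + 248.3 + 256.4 + 252.7) / 8 = 249.7625
Moving ranges: 19.1, 14.3, 5.3, 10.8, 7.2, 8.1, 3.7; M̄R̄ = 68.5000 / 7 = 9.7857
UCL = X̄ + 3·M̄R̄/d₂ = 249.7625 + 3 × 9.7857 / 1.128 = 275.7883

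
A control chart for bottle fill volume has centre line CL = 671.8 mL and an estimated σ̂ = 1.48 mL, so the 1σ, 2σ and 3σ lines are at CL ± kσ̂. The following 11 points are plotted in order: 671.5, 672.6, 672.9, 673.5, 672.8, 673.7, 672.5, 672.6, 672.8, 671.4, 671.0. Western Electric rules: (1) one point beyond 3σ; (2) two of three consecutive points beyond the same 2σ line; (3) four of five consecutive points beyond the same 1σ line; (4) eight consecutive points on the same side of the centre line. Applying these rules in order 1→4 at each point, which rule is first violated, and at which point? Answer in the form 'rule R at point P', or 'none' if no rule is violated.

Zone of each point (C = within 1σ̂, B = 1σ̂–2σ̂, A = 2σ̂–3σ̂, * = beyond 3σ̂; sign = side of CL): 1:-C, 2:+C, 3:+C, 4:+B, 5:+C, 6:+B, 7:+C, 8:+C, 9:+C, 10:-C, 11:-C
Rule 4 (eight consecutive points on the same side of the centre line) is satisfied at point 9.

rule 4 at point 9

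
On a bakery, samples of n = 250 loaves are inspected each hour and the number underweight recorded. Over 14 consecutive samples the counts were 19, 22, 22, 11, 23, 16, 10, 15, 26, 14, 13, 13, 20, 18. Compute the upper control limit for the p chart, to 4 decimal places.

p̄ = Σdᵢ / (k·n) = 242 / (14 × 250) = 0.06914
UCL = p̄ + 3·√(p̄(1−p̄)/n) = 0.06914 + 3 × √(0.06914×0.93086/250) = 0.06914 + 3 × 0.01605 = 0.11728

0.1173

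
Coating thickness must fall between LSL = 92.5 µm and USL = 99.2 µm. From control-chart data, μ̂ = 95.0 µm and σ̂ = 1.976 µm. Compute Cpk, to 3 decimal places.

Cpu = (USL − μ̂) / (3σ̂) = (99.2 − 95.0) / (3 × 1.976) = 0.7085; Cpl = (μ̂ − LSL) / (3σ̂) = (95.0 − 92.5) / (3 × 1.976) = 0.4217; Cpk = min(Cpu, Cpl) = 0.4217

0.422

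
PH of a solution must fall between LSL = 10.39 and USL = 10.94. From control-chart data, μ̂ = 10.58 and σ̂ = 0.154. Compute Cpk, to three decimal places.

0.411

Cpu = (USL − μ̂) / (3σ̂) = (10.94 − 10.58) / (3 × 0.154) = 0.7792; Cpl = (μ̂ − LSL) / (3σ̂) = (10.58 − 10.39) / (3 × 0.154) = 0.4113; Cpk = min(Cpu, Cpl) = 0.4113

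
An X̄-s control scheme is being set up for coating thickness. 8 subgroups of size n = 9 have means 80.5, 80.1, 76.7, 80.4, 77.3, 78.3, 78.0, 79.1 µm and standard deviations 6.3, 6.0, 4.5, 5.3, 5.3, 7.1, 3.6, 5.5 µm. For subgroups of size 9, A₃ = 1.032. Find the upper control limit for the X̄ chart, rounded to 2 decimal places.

84.42

X̄̄ = (80.5 + 80.1 + 76.7 + 80.4 + 77.3 + 78.3 + 78.0 + 79.1) / 8 = 78.8000
s̄ = (6.3 + 6.0 + 4.5 + 5.3 + 5.3 + 7.1 + 3.6 + 5.5) / 8 = 5.4500
UCL = X̄̄ + A₃·s̄ = 78.8000 + 1.032 × 5.4500 = 84.4244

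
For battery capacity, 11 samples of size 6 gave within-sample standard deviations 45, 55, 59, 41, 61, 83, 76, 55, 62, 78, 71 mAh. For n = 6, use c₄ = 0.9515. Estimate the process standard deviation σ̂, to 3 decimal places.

s̄ = (45 + 55 + 59 + 41 + 61 + 83 + 76 + 55 + 62 + 78 + 71) / 11 = 62.3636
σ̂ = s̄ / c₄ = 62.3636 / 0.9515 = 65.5424

65.542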